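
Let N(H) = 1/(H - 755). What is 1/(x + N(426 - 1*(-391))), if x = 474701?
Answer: 62/29431463 ≈ 2.1066e-6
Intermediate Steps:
N(H) = 1/(-755 + H)
1/(x + N(426 - 1*(-391))) = 1/(474701 + 1/(-755 + (426 - 1*(-391)))) = 1/(474701 + 1/(-755 + (426 + 391))) = 1/(474701 + 1/(-755 + 817)) = 1/(474701 + 1/62) = 1/(29431463/62) = 62/29431463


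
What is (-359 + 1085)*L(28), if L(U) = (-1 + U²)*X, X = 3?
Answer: 1705374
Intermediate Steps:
L(U) = -3 + 3*U² (L(U) = (-1 + U²)*3 = -3 + 3*U²)
(-359 + 1085)*L(28) = (-359 + 1085)*(-3 + 3*28²) = 726*(-3 + 3*784) = 726*(-3 + 2352) = 726*2349 = 1705374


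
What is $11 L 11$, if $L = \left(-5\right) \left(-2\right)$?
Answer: $1210$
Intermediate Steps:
$L = 10$
$11 L 11 = 11 \cdot 10 \cdot 11 = 110 \cdot 11 = 1210$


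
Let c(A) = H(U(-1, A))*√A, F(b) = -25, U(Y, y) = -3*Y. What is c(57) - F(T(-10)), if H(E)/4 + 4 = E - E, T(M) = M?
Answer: 25 - 16*√57 ≈ -95.797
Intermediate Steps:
H(E) = -16 (H(E) = -16 + 4*(E - E) = -16 + 4*0 = -16 + 0 = -16)
c(A) = -16*√A
c(57) - F(T(-10)) = -16*√57 - 1*(-25) = -16*√57 + 25 = 25 - 16*√57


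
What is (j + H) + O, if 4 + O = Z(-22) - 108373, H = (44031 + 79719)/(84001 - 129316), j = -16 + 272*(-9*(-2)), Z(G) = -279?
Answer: -104505182/1007 ≈ -1.0378e+5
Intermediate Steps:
j = 4880 (j = -16 + 272*18 = -16 + 4896 = 4880)
H = -2750/1007 (H = 123750/(-45315) = 123750*(-1/45315) = -2750/1007 ≈ -2.7309)
O = -108656 (O = -4 + (-279 - 108373) = -4 - 108652 = -108656)
(j + H) + O = (4880 - 2750/1007) - 108656 = 4911410/1007 - 108656 = -104505182/1007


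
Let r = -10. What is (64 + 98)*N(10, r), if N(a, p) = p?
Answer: -1620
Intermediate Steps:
(64 + 98)*N(10, r) = (64 + 98)*(-10) = 162*(-10) = -1620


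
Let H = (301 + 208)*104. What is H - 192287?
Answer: -139351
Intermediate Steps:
H = 52936 (H = 509*104 = 52936)
H - 192287 = 52936 - 192287 = -139351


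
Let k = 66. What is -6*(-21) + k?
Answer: 192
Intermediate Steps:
-6*(-21) + k = -6*(-21) + 66 = 126 + 66 = 192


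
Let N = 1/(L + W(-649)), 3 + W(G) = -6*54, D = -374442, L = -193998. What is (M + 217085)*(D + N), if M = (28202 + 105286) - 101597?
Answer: -6038783549499792/64775 ≈ -9.3227e+10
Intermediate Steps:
W(G) = -327 (W(G) = -3 - 6*54 = -3 - 324 = -327)
N = -1/194325 (N = 1/(-193998 - 327) = 1/(-194325) = -1/194325 ≈ -5.1460e-6)
M = 31891 (M = 133488 - 101597 = 31891)
(M + 217085)*(D + N) = (31891 + 217085)*(-374442 - 1/194325) = 248976*(-72763441651/194325) = -6038783549499792/64775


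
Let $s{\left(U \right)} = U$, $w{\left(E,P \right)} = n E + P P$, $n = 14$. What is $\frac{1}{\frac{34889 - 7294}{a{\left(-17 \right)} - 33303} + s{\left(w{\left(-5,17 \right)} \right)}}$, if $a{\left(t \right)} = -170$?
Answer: $\frac{33473}{7302992} \approx 0.0045835$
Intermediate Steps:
$w{\left(E,P \right)} = P^{2} + 14 E$ ($w{\left(E,P \right)} = 14 E + P P = 14 E + P^{2} = P^{2} + 14 E$)
$\frac{1}{\frac{34889 - 7294}{a{\left(-17 \right)} - 33303} + s{\left(w{\left(-5,17 \right)} \right)}} = \frac{1}{\frac{34889 - 7294}{-170 - 33303} + \left(17^{2} + 14 \left(-5\right)\right)} = \frac{1}{\frac{27595}{-33473} + \left(289 - 70\right)} = \frac{1}{27595 \left(- \frac{1}{33473}\right) + 219} = \frac{1}{- \frac{27595}{33473} + 219} = \frac{1}{\frac{7302992}{33473}} = \frac{33473}{7302992}$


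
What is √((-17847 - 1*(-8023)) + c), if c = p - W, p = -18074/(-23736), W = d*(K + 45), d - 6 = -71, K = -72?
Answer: I*√407697057345/5934 ≈ 107.6*I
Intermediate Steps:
d = -65 (d = 6 - 71 = -65)
W = 1755 (W = -65*(-72 + 45) = -65*(-27) = 1755)
p = 9037/11868 (p = -18074*(-1/23736) = 9037/11868 ≈ 0.76146)
c = -20819303/11868 (c = 9037/11868 - 1*1755 = 9037/11868 - 1755 = -20819303/11868 ≈ -1754.2)
√((-17847 - 1*(-8023)) + c) = √((-17847 - 1*(-8023)) - 20819303/11868) = √((-17847 + 8023) - 20819303/11868) = √(-9824 - 20819303/11868) = √(-137410535/11868) = I*√407697057345/5934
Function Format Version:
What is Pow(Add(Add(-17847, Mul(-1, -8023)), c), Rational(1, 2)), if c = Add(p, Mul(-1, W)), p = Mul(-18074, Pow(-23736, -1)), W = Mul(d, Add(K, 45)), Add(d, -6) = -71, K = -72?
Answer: Mul(Rational(1, 5934), I, Pow(407697057345, Rational(1, 2))) ≈ Mul(107.60, I)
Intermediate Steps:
d = -65 (d = Add(6, -71) = -65)
W = 1755 (W = Mul(-65, Add(-72, 45)) = Mul(-65, -27) = 1755)
p = Rational(9037, 11868) (p = Mul(-18074, Rational(-1, 23736)) = Rational(9037, 11868) ≈ 0.76146)
c = Rational(-20819303, 11868) (c = Add(Rational(9037, 11868), Mul(-1, 1755)) = Add(Rational(9037, 11868), -1755) = Rational(-20819303, 11868) ≈ -1754.2)
Pow(Add(Add(-17847, Mul(-1, -8023)), c), Rational(1, 2)) = Pow(Add(Add(-17847, Mul(-1, -8023)), Rational(-20819303, 11868)), Rational(1, 2)) = Pow(Add(Add(-17847, 8023), Rational(-20819303, 11868)), Rational(1, 2)) = Pow(Add(-9824, Rational(-20819303, 11868)), Rational(1, 2)) = Pow(Rational(-137410535, 11868), Rational(1, 2)) = Mul(Rational(1, 5934), I, Pow(407697057345, Rational(1, 2)))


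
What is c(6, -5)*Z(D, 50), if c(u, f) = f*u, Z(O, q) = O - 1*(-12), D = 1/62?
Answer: -11175/31 ≈ -360.48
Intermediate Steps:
D = 1/62 ≈ 0.016129
Z(O, q) = 12 + O (Z(O, q) = O + 12 = 12 + O)
c(6, -5)*Z(D, 50) = (-5*6)*(12 + 1/62) = -30*745/62 = -11175/31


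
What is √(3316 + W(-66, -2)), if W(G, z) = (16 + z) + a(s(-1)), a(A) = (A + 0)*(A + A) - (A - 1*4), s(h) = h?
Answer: √3337 ≈ 57.767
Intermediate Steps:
a(A) = 4 - A + 2*A² (a(A) = A*(2*A) - (A - 4) = 2*A² - (-4 + A) = 2*A² + (4 - A) = 4 - A + 2*A²)
W(G, z) = 23 + z (W(G, z) = (16 + z) + (4 - 1*(-1) + 2*(-1)²) = (16 + z) + (4 + 1 + 2*1) = (16 + z) + (4 + 1 + 2) = (16 + z) + 7 = 23 + z)
√(3316 + W(-66, -2)) = √(3316 + (23 - 2)) = √(3316 + 21) = √3337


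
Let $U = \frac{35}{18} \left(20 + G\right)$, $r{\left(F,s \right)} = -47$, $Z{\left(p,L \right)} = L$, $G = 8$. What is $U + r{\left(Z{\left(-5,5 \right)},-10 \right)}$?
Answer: $\frac{67}{9} \approx 7.4444$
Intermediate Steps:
$U = \frac{490}{9}$ ($U = \frac{35}{18} \left(20 + 8\right) = 35 \cdot \frac{1}{18} \cdot 28 = \frac{35}{18} \cdot 28 = \frac{490}{9} \approx 54.444$)
$U + r{\left(Z{\left(-5,5 \right)},-10 \right)} = \frac{490}{9} - 47 = \frac{67}{9}$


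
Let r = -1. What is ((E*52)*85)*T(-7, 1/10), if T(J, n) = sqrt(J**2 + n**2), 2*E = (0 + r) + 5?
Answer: 11492*sqrt(29) ≈ 61886.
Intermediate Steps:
E = 2 (E = ((0 - 1) + 5)/2 = (-1 + 5)/2 = (1/2)*4 = 2)
((E*52)*85)*T(-7, 1/10) = ((2*52)*85)*sqrt((-7)**2 + (1/10)**2) = (104*85)*sqrt(49 + (1/10)**2) = 8840*sqrt(49 + 1/100) = 8840*sqrt(4901/100) = 8840*(13*sqrt(29)/10) = 11492*sqrt(29)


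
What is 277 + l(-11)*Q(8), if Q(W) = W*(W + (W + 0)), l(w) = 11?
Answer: 1685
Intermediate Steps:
Q(W) = 2*W² (Q(W) = W*(W + W) = W*(2*W) = 2*W²)
277 + l(-11)*Q(8) = 277 + 11*(2*8²) = 277 + 11*(2*64) = 277 + 11*128 = 277 + 1408 = 1685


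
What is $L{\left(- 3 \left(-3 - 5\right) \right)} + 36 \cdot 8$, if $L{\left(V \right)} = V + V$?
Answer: $336$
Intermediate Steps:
$L{\left(V \right)} = 2 V$
$L{\left(- 3 \left(-3 - 5\right) \right)} + 36 \cdot 8 = 2 \left(- 3 \left(-3 - 5\right)\right) + 36 \cdot 8 = 2 \left(\left(-3\right) \left(-8\right)\right) + 288 = 2 \cdot 24 + 288 = 48 + 288 = 336$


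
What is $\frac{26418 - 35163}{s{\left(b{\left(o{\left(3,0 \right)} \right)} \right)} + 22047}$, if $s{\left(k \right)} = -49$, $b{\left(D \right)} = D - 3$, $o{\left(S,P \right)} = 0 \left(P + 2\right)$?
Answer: $- \frac{8745}{21998} \approx -0.39754$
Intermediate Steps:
$o{\left(S,P \right)} = 0$ ($o{\left(S,P \right)} = 0 \left(2 + P\right) = 0$)
$b{\left(D \right)} = -3 + D$ ($b{\left(D \right)} = D - 3 = -3 + D$)
$\frac{26418 - 35163}{s{\left(b{\left(o{\left(3,0 \right)} \right)} \right)} + 22047} = \frac{26418 - 35163}{-49 + 22047} = - \frac{8745}{21998}$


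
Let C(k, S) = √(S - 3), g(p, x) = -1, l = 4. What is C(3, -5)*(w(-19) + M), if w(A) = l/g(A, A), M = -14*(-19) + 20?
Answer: 564*I*√2 ≈ 797.62*I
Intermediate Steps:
M = 286 (M = 266 + 20 = 286)
w(A) = -4 (w(A) = 4/(-1) = 4*(-1) = -4)
C(k, S) = √(-3 + S)
C(3, -5)*(w(-19) + M) = √(-3 - 5)*(-4 + 286) = √(-8)*282 = (2*I*√2)*282 = 564*I*√2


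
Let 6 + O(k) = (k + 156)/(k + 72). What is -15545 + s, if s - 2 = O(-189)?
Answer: -606400/39 ≈ -15549.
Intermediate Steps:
O(k) = -6 + (156 + k)/(72 + k) (O(k) = -6 + (k + 156)/(k + 72) = -6 + (156 + k)/(72 + k))
s = -145/39 (s = 2 + (-276 - 5*(-189))/(72 - 189) = 2 + (-276 + 945)/(-117) = 2 - 1/117*669 = 2 - 223/39 = -145/39 ≈ -3.7179)
-15545 + s = -15545 - 145/39 = -606400/39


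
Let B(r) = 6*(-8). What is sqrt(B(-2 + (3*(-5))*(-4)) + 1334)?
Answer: sqrt(1286) ≈ 35.861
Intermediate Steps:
B(r) = -48
sqrt(B(-2 + (3*(-5))*(-4)) + 1334) = sqrt(-48 + 1334) = sqrt(1286)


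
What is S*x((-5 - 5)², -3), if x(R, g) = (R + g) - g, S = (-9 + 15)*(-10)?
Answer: -6000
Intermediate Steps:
S = -60 (S = 6*(-10) = -60)
x(R, g) = R
S*x((-5 - 5)², -3) = -60*(-5 - 5)² = -60*(-10)² = -60*100 = -6000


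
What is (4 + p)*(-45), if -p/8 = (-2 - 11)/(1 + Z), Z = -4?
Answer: 1380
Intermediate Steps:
p = -104/3 (p = -8*(-2 - 11)/(1 - 4) = -(-104)/(-3) = -(-104)*(-1)/3 = -8*13/3 = -104/3 ≈ -34.667)
(4 + p)*(-45) = (4 - 104/3)*(-45) = -92/3*(-45) = 1380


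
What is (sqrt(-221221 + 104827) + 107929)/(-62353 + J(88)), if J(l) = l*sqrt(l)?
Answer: -(107929 + I*sqrt(116394))/(62353 - 176*sqrt(22)) ≈ -1.7542 - 0.0055449*I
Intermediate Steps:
J(l) = l**(3/2)
(sqrt(-221221 + 104827) + 107929)/(-62353 + J(88)) = (sqrt(-221221 + 104827) + 107929)/(-62353 + 88**(3/2)) = (sqrt(-116394) + 107929)/(-62353 + 176*sqrt(22)) = (I*sqrt(116394) + 107929)/(-62353 + 176*sqrt(22)) = (107929 + I*sqrt(116394))/(-62353 + 176*sqrt(22))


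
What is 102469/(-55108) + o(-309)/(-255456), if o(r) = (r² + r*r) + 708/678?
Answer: -32399141333/12427942383 ≈ -2.6070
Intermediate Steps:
o(r) = 118/113 + 2*r² (o(r) = (r² + r²) + 708*(1/678) = 2*r² + 118/113 = 118/113 + 2*r²)
102469/(-55108) + o(-309)/(-255456) = 102469/(-55108) + (118/113 + 2*(-309)²)/(-255456) = 102469*(-1/55108) + (118/113 + 2*95481)*(-1/255456) = -102469/55108 + (118/113 + 190962)*(-1/255456) = -102469/55108 + (21578824/113)*(-1/255456) = -102469/55108 - 2697353/3608316 = -32399141333/12427942383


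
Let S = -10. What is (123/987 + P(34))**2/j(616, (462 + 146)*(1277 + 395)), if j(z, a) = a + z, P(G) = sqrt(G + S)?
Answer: 236315/10009261752 + 41*sqrt(6)/83664042 ≈ 2.4810e-5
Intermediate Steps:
P(G) = sqrt(-10 + G) (P(G) = sqrt(G - 10) = sqrt(-10 + G))
(123/987 + P(34))**2/j(616, (462 + 146)*(1277 + 395)) = (123/987 + sqrt(-10 + 34))**2/((462 + 146)*(1277 + 395) + 616) = (123*(1/987) + sqrt(24))**2/(608*1672 + 616) = (41/329 + 2*sqrt(6))**2/(1016576 + 616) = (41/329 + 2*sqrt(6))**2/1017192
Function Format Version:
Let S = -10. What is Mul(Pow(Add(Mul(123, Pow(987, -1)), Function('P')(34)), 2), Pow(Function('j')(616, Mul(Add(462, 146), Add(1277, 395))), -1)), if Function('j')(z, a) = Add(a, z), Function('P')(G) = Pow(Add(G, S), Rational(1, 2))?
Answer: Add(Rational(236315, 10009261752), Mul(Rational(41, 83664042), Pow(6, Rational(1, 2)))) ≈ 2.4810e-5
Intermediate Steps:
Function('P')(G) = Pow(Add(-10, G), Rational(1, 2)) (Function('P')(G) = Pow(Add(G, -10), Rational(1, 2)) = Pow(Add(-10, G), Rational(1, 2)))
Mul(Pow(Add(Mul(123, Pow(987, -1)), Function('P')(34)), 2), Pow(Function('j')(616, Mul(Add(462, 146), Add(1277, 395))), -1)) = Mul(Pow(Add(Mul(123, Pow(987, -1)), Pow(Add(-10, 34), Rational(1, 2))), 2), Pow(Add(Mul(Add(462, 146), Add(1277, 395)), 616), -1)) = Mul(Pow(Add(Mul(123, Rational(1, 987)), Pow(24, Rational(1, 2))), 2), Pow(Add(Mul(608, 1672), 616), -1)) = Mul(Pow(Add(Rational(41, 329), Mul(2, Pow(6, Rational(1, 2)))), 2), Pow(Add(1016576, 616), -1)) = Mul(Pow(Add(Rational(41, 329), Mul(2, Pow(6, Rational(1, 2)))), 2), Pow(1017192, -1)) = Mul(Pow(Add(Rational(41, 329), Mul(2, Pow(6, Rational(1, 2)))), 2), Rational(1, 1017192)) = Mul(Rational(1, 1017192), Pow(Add(Rational(41, 329), Mul(2, Pow(6, Rational(1, 2)))), 2))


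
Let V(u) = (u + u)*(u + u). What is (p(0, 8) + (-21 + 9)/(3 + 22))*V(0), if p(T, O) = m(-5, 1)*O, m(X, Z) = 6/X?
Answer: 0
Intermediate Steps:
p(T, O) = -6*O/5 (p(T, O) = (6/(-5))*O = (6*(-⅕))*O = -6*O/5)
V(u) = 4*u² (V(u) = (2*u)*(2*u) = 4*u²)
(p(0, 8) + (-21 + 9)/(3 + 22))*V(0) = (-6/5*8 + (-21 + 9)/(3 + 22))*(4*0²) = (-48/5 - 12/25)*(4*0) = (-48/5 - 12*1/25)*0 = (-48/5 - 12/25)*0 = -252/25*0 = 0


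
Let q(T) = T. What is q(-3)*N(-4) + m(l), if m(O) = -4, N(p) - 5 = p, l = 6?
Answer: -7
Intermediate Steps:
N(p) = 5 + p
q(-3)*N(-4) + m(l) = -3*(5 - 4) - 4 = -3*1 - 4 = -3 - 4 = -7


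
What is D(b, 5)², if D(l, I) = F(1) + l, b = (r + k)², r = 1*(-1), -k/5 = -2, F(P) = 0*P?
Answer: 6561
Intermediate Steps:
F(P) = 0
k = 10 (k = -5*(-2) = 10)
r = -1
b = 81 (b = (-1 + 10)² = 9² = 81)
D(l, I) = l (D(l, I) = 0 + l = l)
D(b, 5)² = 81² = 6561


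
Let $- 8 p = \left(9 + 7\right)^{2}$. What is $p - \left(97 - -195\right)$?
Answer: $-324$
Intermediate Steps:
$p = -32$ ($p = - \frac{\left(9 + 7\right)^{2}}{8} = - \frac{16^{2}}{8} = \left(- \frac{1}{8}\right) 256 = -32$)
$p - \left(97 - -195\right) = -32 - \left(97 - -195\right) = -32 - \left(97 + 195\right) = -32 - 292 = -324$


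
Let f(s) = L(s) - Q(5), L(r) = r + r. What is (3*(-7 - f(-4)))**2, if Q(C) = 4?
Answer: 225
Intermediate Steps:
L(r) = 2*r
f(s) = -4 + 2*s (f(s) = 2*s - 1*4 = 2*s - 4 = -4 + 2*s)
(3*(-7 - f(-4)))**2 = (3*(-7 - (-4 + 2*(-4))))**2 = (3*(-7 - (-4 - 8)))**2 = (3*(-7 - 1*(-12)))**2 = (3*(-7 + 12))**2 = (3*5)**2 = 15**2 = 225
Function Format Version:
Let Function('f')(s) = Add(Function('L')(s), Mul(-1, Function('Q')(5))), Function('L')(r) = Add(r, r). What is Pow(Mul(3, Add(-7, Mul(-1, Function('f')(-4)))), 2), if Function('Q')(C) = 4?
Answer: 225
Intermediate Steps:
Function('L')(r) = Mul(2, r)
Function('f')(s) = Add(-4, Mul(2, s)) (Function('f')(s) = Add(Mul(2, s), Mul(-1, 4)) = Add(Mul(2, s), -4) = Add(-4, Mul(2, s)))
Pow(Mul(3, Add(-7, Mul(-1, Function('f')(-4)))), 2) = Pow(Mul(3, Add(-7, Mul(-1, Add(-4, Mul(2, -4))))), 2) = Pow(Mul(3, Add(-7, Mul(-1, Add(-4, -8)))), 2) = Pow(Mul(3, Add(-7, Mul(-1, -12))), 2) = Pow(Mul(3, Add(-7, 12)), 2) = Pow(Mul(3, 5), 2) = Pow(15, 2) = 225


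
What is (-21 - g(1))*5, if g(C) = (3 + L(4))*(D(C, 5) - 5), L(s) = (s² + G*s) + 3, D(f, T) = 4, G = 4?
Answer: 85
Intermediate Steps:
L(s) = 3 + s² + 4*s (L(s) = (s² + 4*s) + 3 = 3 + s² + 4*s)
g(C) = -38 (g(C) = (3 + (3 + 4² + 4*4))*(4 - 5) = (3 + (3 + 16 + 16))*(-1) = (3 + 35)*(-1) = 38*(-1) = -38)
(-21 - g(1))*5 = (-21 - 1*(-38))*5 = (-21 + 38)*5 = 17*5 = 85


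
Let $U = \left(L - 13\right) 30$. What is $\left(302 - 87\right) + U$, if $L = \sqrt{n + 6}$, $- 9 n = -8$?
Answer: $-175 + 10 \sqrt{62} \approx -96.26$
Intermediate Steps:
$n = \frac{8}{9}$ ($n = \left(- \frac{1}{9}\right) \left(-8\right) = \frac{8}{9} \approx 0.88889$)
$L = \frac{\sqrt{62}}{3}$ ($L = \sqrt{\frac{8}{9} + 6} = \sqrt{\frac{62}{9}} = \frac{\sqrt{62}}{3} \approx 2.6247$)
$U = -390 + 10 \sqrt{62}$ ($U = \left(\frac{\sqrt{62}}{3} - 13\right) 30 = \left(-13 + \frac{\sqrt{62}}{3}\right) 30 = -390 + 10 \sqrt{62} \approx -311.26$)
$\left(302 - 87\right) + U = \left(302 - 87\right) - \left(390 - 10 \sqrt{62}\right) = 215 - \left(390 - 10 \sqrt{62}\right) = -175 + 10 \sqrt{62}$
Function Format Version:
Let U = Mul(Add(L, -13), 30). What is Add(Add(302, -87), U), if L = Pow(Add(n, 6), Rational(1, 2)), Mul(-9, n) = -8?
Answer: Add(-175, Mul(10, Pow(62, Rational(1, 2)))) ≈ -96.260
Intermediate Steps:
n = Rational(8, 9) (n = Mul(Rational(-1, 9), -8) = Rational(8, 9) ≈ 0.88889)
L = Mul(Rational(1, 3), Pow(62, Rational(1, 2))) (L = Pow(Add(Rational(8, 9), 6), Rational(1, 2)) = Pow(Rational(62, 9), Rational(1, 2)) = Mul(Rational(1, 3), Pow(62, Rational(1, 2))) ≈ 2.6247)
U = Add(-390, Mul(10, Pow(62, Rational(1, 2)))) (U = Mul(Add(Mul(Rational(1, 3), Pow(62, Rational(1, 2))), -13), 30) = Mul(Add(-13, Mul(Rational(1, 3), Pow(62, Rational(1, 2)))), 30) = Add(-390, Mul(10, Pow(62, Rational(1, 2)))) ≈ -311.26)
Add(Add(302, -87), U) = Add(Add(302, -87), Add(-390, Mul(10, Pow(62, Rational(1, 2))))) = Add(215, Add(-390, Mul(10, Pow(62, Rational(1, 2))))) = Add(-175, Mul(10, Pow(62, Rational(1, 2))))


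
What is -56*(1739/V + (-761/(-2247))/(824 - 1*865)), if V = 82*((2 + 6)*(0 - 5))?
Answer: 3968413/131610 ≈ 30.153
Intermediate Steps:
V = -3280 (V = 82*(8*(-5)) = 82*(-40) = -3280)
-56*(1739/V + (-761/(-2247))/(824 - 1*865)) = -56*(1739/(-3280) + (-761/(-2247))/(824 - 1*865)) = -56*(1739*(-1/3280) + (-761*(-1/2247))/(824 - 865)) = -56*(-1739/3280 + (761/2247)/(-41)) = -56*(-1739/3280 + (761/2247)*(-1/41)) = -56*(-1739/3280 - 761/92127) = -56*(-3968413/7370160) = 3968413/131610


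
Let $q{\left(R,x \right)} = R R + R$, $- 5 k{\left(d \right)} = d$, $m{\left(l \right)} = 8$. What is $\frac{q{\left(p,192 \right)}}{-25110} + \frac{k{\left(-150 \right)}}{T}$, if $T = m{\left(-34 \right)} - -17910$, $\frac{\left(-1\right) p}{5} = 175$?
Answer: $- \frac{22100060}{725679} \approx -30.454$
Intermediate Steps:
$p = -875$ ($p = \left(-5\right) 175 = -875$)
$k{\left(d \right)} = - \frac{d}{5}$
$q{\left(R,x \right)} = R + R^{2}$ ($q{\left(R,x \right)} = R^{2} + R = R + R^{2}$)
$T = 17918$ ($T = 8 - -17910 = 8 + 17910 = 17918$)
$\frac{q{\left(p,192 \right)}}{-25110} + \frac{k{\left(-150 \right)}}{T} = \frac{\left(-875\right) \left(1 - 875\right)}{-25110} + \frac{\left(- \frac{1}{5}\right) \left(-150\right)}{17918} = \left(-875\right) \left(-874\right) \left(- \frac{1}{25110}\right) + 30 \cdot \frac{1}{17918} = 764750 \left(- \frac{1}{25110}\right) + \frac{15}{8959} = - \frac{76475}{2511} + \frac{15}{8959} = - \frac{22100060}{725679}$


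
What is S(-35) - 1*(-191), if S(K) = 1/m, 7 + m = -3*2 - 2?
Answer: 2864/15 ≈ 190.93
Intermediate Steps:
m = -15 (m = -7 + (-3*2 - 2) = -7 + (-6 - 2) = -7 - 8 = -15)
S(K) = -1/15 (S(K) = 1/(-15) = -1/15)
S(-35) - 1*(-191) = -1/15 - 1*(-191) = -1/15 + 191 = 2864/15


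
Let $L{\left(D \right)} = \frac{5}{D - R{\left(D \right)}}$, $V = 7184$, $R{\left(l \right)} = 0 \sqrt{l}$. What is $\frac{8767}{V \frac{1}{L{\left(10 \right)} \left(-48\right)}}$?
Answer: $- \frac{26301}{898} \approx -29.288$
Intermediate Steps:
$R{\left(l \right)} = 0$
$L{\left(D \right)} = \frac{5}{D}$ ($L{\left(D \right)} = \frac{5}{D - 0} = \frac{5}{D + 0} = \frac{5}{D}$)
$\frac{8767}{V \frac{1}{L{\left(10 \right)} \left(-48\right)}} = \frac{8767}{7184 \frac{1}{\frac{5}{10} \left(-48\right)}} = \frac{8767}{7184 \frac{1}{5 \cdot \frac{1}{10} \left(-48\right)}} = \frac{8767}{7184 \frac{1}{\frac{1}{2} \left(-48\right)}} = \frac{8767}{7184 \frac{1}{-24}} = \frac{8767}{7184 \left(- \frac{1}{24}\right)} = \frac{8767}{- \frac{898}{3}} = 8767 \left(- \frac{3}{898}\right) = - \frac{26301}{898}$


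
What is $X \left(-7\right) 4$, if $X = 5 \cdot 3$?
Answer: $-420$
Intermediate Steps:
$X = 15$
$X \left(-7\right) 4 = 15 \left(-7\right) 4 = \left(-105\right) 4 = -420$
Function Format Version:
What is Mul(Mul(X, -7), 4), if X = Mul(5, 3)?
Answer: -420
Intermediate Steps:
X = 15
Mul(Mul(X, -7), 4) = Mul(Mul(15, -7), 4) = Mul(-105, 4) = -420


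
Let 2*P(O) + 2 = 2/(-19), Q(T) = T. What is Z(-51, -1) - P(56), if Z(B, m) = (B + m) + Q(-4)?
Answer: -1044/19 ≈ -54.947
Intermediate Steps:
P(O) = -20/19 (P(O) = -1 + (2/(-19))/2 = -1 + (2*(-1/19))/2 = -1 + (½)*(-2/19) = -1 - 1/19 = -20/19)
Z(B, m) = -4 + B + m (Z(B, m) = (B + m) - 4 = -4 + B + m)
Z(-51, -1) - P(56) = (-4 - 51 - 1) - 1*(-20/19) = -56 + 20/19 = -1044/19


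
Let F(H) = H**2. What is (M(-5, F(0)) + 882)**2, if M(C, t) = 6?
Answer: 788544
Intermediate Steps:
(M(-5, F(0)) + 882)**2 = (6 + 882)**2 = 888**2 = 788544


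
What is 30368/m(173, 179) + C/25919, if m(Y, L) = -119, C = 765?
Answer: -787017157/3084361 ≈ -255.16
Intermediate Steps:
30368/m(173, 179) + C/25919 = 30368/(-119) + 765/25919 = 30368*(-1/119) + 765*(1/25919) = -30368/119 + 765/25919 = -787017157/3084361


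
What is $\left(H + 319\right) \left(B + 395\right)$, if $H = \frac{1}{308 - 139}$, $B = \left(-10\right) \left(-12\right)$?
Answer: $\frac{27764680}{169} \approx 1.6429 \cdot 10^{5}$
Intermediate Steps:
$B = 120$
$H = \frac{1}{169} \approx 0.0059172$
$\left(H + 319\right) \left(B + 395\right) = \left(\frac{1}{169} + 319\right) \left(120 + 395\right) = \frac{53912}{169} \cdot 515 = \frac{27764680}{169}$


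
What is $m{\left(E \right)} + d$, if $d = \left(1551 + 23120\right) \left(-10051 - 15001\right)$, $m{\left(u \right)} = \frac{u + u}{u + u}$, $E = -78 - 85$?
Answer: $-618057891$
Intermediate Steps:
$E = -163$ ($E = -78 - 85 = -163$)
$m{\left(u \right)} = 1$ ($m{\left(u \right)} = \frac{2 u}{2 u} = 2 u \frac{1}{2 u} = 1$)
$d = -618057892$ ($d = 24671 \left(-25052\right) = -618057892$)
$m{\left(E \right)} + d = 1 - 618057892 = -618057891$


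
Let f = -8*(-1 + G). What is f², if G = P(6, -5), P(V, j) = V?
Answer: 1600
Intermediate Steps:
G = 6
f = -40 (f = -8*(-1 + 6) = -8*5 = -40)
f² = (-40)² = 1600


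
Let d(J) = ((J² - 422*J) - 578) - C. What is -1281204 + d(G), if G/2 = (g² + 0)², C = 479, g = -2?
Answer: -1294741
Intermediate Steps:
G = 32 (G = 2*((-2)² + 0)² = 2*(4 + 0)² = 2*4² = 2*16 = 32)
d(J) = -1057 + J² - 422*J (d(J) = ((J² - 422*J) - 578) - 1*479 = (-578 + J² - 422*J) - 479 = -1057 + J² - 422*J)
-1281204 + d(G) = -1281204 + (-1057 + 32² - 422*32) = -1281204 + (-1057 + 1024 - 13504) = -1281204 - 13537 = -1294741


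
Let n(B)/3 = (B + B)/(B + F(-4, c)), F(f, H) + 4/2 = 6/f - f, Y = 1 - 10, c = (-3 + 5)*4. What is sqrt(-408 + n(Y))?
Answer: 2*I*sqrt(29019)/17 ≈ 20.041*I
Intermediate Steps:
c = 8 (c = 2*4 = 8)
Y = -9
F(f, H) = -2 - f + 6/f (F(f, H) = -2 + (6/f - f) = -2 + (-f + 6/f) = -2 - f + 6/f)
n(B) = 6*B/(1/2 + B) (n(B) = 3*((B + B)/(B + (-2 - 1*(-4) + 6/(-4)))) = 3*((2*B)/(B + (-2 + 4 + 6*(-1/4)))) = 3*((2*B)/(B + (-2 + 4 - 3/2))) = 3*((2*B)/(B + 1/2)) = 3*((2*B)/(1/2 + B)) = 3*(2*B/(1/2 + B)) = 6*B/(1/2 + B))
sqrt(-408 + n(Y)) = sqrt(-408 + 12*(-9)/(1 + 2*(-9))) = sqrt(-408 + 12*(-9)/(1 - 18)) = sqrt(-408 + 12*(-9)/(-17)) = sqrt(-408 + 12*(-9)*(-1/17)) = sqrt(-408 + 108/17) = sqrt(-6828/17) = 2*I*sqrt(29019)/17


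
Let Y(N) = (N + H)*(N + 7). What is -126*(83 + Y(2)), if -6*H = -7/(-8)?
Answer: -100485/8 ≈ -12561.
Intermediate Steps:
H = -7/48 (H = -(-7)/(6*(-8)) = -(-7)*(-1)/(6*8) = -1/6*7/8 = -7/48 ≈ -0.14583)
Y(N) = (7 + N)*(-7/48 + N) (Y(N) = (N - 7/48)*(N + 7) = (-7/48 + N)*(7 + N) = (7 + N)*(-7/48 + N))
-126*(83 + Y(2)) = -126*(83 + (-49/48 + 2**2 + (329/48)*2)) = -126*(83 + (-49/48 + 4 + 329/24)) = -126*(83 + 267/16) = -126*1595/16 = -100485/8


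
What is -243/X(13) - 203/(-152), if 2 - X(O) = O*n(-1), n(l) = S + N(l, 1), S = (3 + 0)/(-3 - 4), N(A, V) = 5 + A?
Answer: 321685/47272 ≈ 6.8050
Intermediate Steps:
S = -3/7 (S = 3/(-7) = 3*(-1/7) = -3/7 ≈ -0.42857)
n(l) = 32/7 + l (n(l) = -3/7 + (5 + l) = 32/7 + l)
X(O) = 2 - 25*O/7 (X(O) = 2 - O*(32/7 - 1) = 2 - O*25/7 = 2 - 25*O/7)
-243/X(13) - 203/(-152) = -243/(2 - 25/7*13) - 203/(-152) = -243/(2 - 325/7) - 203*(-1/152) = -243/(-311/7) + 203/152 = -243*(-7/311) + 203/152 = 1701/311 + 203/152 = 321685/47272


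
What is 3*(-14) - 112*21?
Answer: -2394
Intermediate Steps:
3*(-14) - 112*21 = -42 - 2352 = -2394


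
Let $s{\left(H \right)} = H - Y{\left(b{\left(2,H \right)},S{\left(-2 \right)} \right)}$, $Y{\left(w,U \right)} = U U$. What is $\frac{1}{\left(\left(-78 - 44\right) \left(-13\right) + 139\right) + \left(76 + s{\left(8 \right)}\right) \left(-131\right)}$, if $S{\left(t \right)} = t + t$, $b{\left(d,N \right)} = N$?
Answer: $- \frac{1}{7183} \approx -0.00013922$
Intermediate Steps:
$S{\left(t \right)} = 2 t$
$Y{\left(w,U \right)} = U^{2}$
$s{\left(H \right)} = -16 + H$ ($s{\left(H \right)} = H - \left(2 \left(-2\right)\right)^{2} = H - \left(-4\right)^{2} = H - 16 = -16 + H$)
$\frac{1}{\left(\left(-78 - 44\right) \left(-13\right) + 139\right) + \left(76 + s{\left(8 \right)}\right) \left(-131\right)} = \frac{1}{\left(\left(-78 - 44\right) \left(-13\right) + 139\right) + \left(76 + \left(-16 + 8\right)\right) \left(-131\right)} = \frac{1}{\left(\left(-122\right) \left(-13\right) + 139\right) + \left(76 - 8\right) \left(-131\right)} = \frac{1}{\left(1586 + 139\right) + 68 \left(-131\right)} = \frac{1}{1725 - 8908} = \frac{1}{-7183} = - \frac{1}{7183}$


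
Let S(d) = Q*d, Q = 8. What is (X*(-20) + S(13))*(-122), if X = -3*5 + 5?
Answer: -37088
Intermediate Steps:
S(d) = 8*d
X = -10 (X = -15 + 5 = -10)
(X*(-20) + S(13))*(-122) = (-10*(-20) + 8*13)*(-122) = (200 + 104)*(-122) = 304*(-122) = -37088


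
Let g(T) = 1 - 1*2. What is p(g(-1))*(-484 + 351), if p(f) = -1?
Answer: 133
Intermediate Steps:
g(T) = -1 (g(T) = 1 - 2 = -1)
p(g(-1))*(-484 + 351) = -(-484 + 351) = -1*(-133) = 133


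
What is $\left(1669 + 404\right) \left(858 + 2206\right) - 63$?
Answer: $6351609$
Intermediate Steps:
$\left(1669 + 404\right) \left(858 + 2206\right) - 63 = 2073 \cdot 3064 - 63 = 6351672 - 63 = 6351609$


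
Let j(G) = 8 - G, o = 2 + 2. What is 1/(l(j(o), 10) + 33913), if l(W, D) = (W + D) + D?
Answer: 1/33937 ≈ 2.9466e-5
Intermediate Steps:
o = 4
l(W, D) = W + 2*D (l(W, D) = (D + W) + D = W + 2*D)
1/(l(j(o), 10) + 33913) = 1/(((8 - 1*4) + 2*10) + 33913) = 1/(((8 - 4) + 20) + 33913) = 1/((4 + 20) + 33913) = 1/(24 + 33913) = 1/33937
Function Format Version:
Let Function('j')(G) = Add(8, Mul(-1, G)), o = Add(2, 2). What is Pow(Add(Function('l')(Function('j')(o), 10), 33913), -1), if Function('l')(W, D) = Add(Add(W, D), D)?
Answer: Rational(1, 33937) ≈ 2.9466e-5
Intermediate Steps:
o = 4
Function('l')(W, D) = Add(W, Mul(2, D)) (Function('l')(W, D) = Add(Add(D, W), D) = Add(W, Mul(2, D)))
Pow(Add(Function('l')(Function('j')(o), 10), 33913), -1) = Pow(Add(Add(Add(8, Mul(-1, 4)), Mul(2, 10)), 33913), -1) = Pow(Add(Add(Add(8, -4), 20), 33913), -1) = Pow(Add(Add(4, 20), 33913), -1) = Pow(Add(24, 33913), -1) = Pow(33937, -1) = Rational(1, 33937)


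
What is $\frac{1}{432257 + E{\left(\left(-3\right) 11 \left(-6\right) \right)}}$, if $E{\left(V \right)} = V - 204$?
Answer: $\frac{1}{432251} \approx 2.3135 \cdot 10^{-6}$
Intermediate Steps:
$E{\left(V \right)} = -204 + V$ ($E{\left(V \right)} = V - 204 = -204 + V$)
$\frac{1}{432257 + E{\left(\left(-3\right) 11 \left(-6\right) \right)}} = \frac{1}{432257 - \left(204 - \left(-3\right) 11 \left(-6\right)\right)} = \frac{1}{432257 - 6} = \frac{1}{432251}$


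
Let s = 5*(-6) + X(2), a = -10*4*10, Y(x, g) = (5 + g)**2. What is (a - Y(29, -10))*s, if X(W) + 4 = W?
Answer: 13600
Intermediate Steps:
X(W) = -4 + W
a = -400 (a = -40*10 = -400)
s = -32 (s = 5*(-6) + (-4 + 2) = -30 - 2 = -32)
(a - Y(29, -10))*s = (-400 - (5 - 10)**2)*(-32) = (-400 - 1*(-5)**2)*(-32) = (-400 - 1*25)*(-32) = (-400 - 25)*(-32) = -425*(-32) = 13600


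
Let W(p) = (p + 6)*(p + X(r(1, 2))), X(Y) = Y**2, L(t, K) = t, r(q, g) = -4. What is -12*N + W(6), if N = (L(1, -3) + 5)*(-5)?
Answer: 624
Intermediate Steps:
N = -30 (N = (1 + 5)*(-5) = 6*(-5) = -30)
W(p) = (6 + p)*(16 + p) (W(p) = (p + 6)*(p + (-4)**2) = (6 + p)*(p + 16) = (6 + p)*(16 + p))
-12*N + W(6) = -12*(-30) + (96 + 6**2 + 22*6) = 360 + (96 + 36 + 132) = 360 + 264 = 624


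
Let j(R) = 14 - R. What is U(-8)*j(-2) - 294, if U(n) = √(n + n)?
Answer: -294 + 64*I ≈ -294.0 + 64.0*I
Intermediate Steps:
U(n) = √2*√n (U(n) = √(2*n) = √2*√n)
U(-8)*j(-2) - 294 = (√2*√(-8))*(14 - 1*(-2)) - 294 = (√2*(2*I*√2))*(14 + 2) - 294 = (4*I)*16 - 294 = 64*I - 294 = -294 + 64*I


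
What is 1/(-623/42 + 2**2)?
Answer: -6/65 ≈ -0.092308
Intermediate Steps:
1/(-623/42 + 2**2) = 1/(-623*1/42 + 4) = 1/(-89/6 + 4) = 1/(-65/6) = -6/65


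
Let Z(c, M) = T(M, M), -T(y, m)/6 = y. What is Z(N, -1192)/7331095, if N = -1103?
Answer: 7152/7331095 ≈ 0.00097557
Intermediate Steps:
T(y, m) = -6*y
Z(c, M) = -6*M
Z(N, -1192)/7331095 = -6*(-1192)/7331095 = 7152*(1/7331095) = 7152/7331095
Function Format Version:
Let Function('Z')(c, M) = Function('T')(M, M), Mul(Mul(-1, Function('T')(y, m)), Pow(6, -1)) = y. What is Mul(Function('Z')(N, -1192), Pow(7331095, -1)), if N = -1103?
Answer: Rational(7152, 7331095) ≈ 0.00097557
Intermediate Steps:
Function('T')(y, m) = Mul(-6, y)
Function('Z')(c, M) = Mul(-6, M)
Mul(Function('Z')(N, -1192), Pow(7331095, -1)) = Mul(Mul(-6, -1192), Pow(7331095, -1)) = Mul(7152, Rational(1, 7331095)) = Rational(7152, 7331095)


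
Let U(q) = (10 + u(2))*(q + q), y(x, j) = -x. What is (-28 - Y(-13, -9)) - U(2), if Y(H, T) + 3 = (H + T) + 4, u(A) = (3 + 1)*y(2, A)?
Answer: -15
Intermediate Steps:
u(A) = -8 (u(A) = (3 + 1)*(-1*2) = 4*(-2) = -8)
Y(H, T) = 1 + H + T (Y(H, T) = -3 + ((H + T) + 4) = -3 + (4 + H + T) = 1 + H + T)
U(q) = 4*q (U(q) = (10 - 8)*(q + q) = 2*(2*q) = 4*q)
(-28 - Y(-13, -9)) - U(2) = (-28 - (1 - 13 - 9)) - 4*2 = (-28 - 1*(-21)) - 1*8 = (-28 + 21) - 8 = -7 - 8 = -15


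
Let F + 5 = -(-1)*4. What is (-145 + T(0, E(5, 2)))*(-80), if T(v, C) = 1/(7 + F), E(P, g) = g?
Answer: 34760/3 ≈ 11587.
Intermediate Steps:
F = -1 (F = -5 - (-1)*4 = -5 - 1*(-4) = -5 + 4 = -1)
T(v, C) = ⅙ (T(v, C) = 1/(7 - 1) = 1/6 = ⅙)
(-145 + T(0, E(5, 2)))*(-80) = (-145 + ⅙)*(-80) = -869/6*(-80) = 34760/3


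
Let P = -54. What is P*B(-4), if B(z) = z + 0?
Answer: 216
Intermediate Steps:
B(z) = z
P*B(-4) = -54*(-4) = 216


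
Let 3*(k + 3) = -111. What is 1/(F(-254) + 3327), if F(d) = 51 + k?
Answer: 1/3338 ≈ 0.00029958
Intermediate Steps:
k = -40 (k = -3 + (⅓)*(-111) = -3 - 37 = -40)
F(d) = 11 (F(d) = 51 - 40 = 11)
1/(F(-254) + 3327) = 1/(11 + 3327) = 1/3338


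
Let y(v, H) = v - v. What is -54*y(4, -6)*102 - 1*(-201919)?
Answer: 201919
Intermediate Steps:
y(v, H) = 0
-54*y(4, -6)*102 - 1*(-201919) = -54*0*102 - 1*(-201919) = 0*102 + 201919 = 0 + 201919 = 201919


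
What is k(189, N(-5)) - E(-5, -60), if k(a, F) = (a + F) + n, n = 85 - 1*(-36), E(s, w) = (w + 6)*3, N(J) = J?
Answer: 467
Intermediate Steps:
E(s, w) = 18 + 3*w (E(s, w) = (6 + w)*3 = 18 + 3*w)
n = 121 (n = 85 + 36 = 121)
k(a, F) = 121 + F + a (k(a, F) = (a + F) + 121 = (F + a) + 121 = 121 + F + a)
k(189, N(-5)) - E(-5, -60) = (121 - 5 + 189) - (18 + 3*(-60)) = 305 - (18 - 180) = 305 - 1*(-162) = 305 + 162 = 467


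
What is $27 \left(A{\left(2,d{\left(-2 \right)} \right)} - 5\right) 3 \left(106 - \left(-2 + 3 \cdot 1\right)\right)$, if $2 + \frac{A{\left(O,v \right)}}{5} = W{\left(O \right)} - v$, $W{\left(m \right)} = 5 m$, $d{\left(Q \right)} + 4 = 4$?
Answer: $297675$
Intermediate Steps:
$d{\left(Q \right)} = 0$ ($d{\left(Q \right)} = -4 + 4 = 0$)
$A{\left(O,v \right)} = -10 - 5 v + 25 O$ ($A{\left(O,v \right)} = -10 + 5 \left(5 O - v\right) = -10 + 5 \left(- v + 5 O\right) = -10 + \left(- 5 v + 25 O\right) = -10 - 5 v + 25 O$)
$27 \left(A{\left(2,d{\left(-2 \right)} \right)} - 5\right) 3 \left(106 - \left(-2 + 3 \cdot 1\right)\right) = 27 \left(\left(-10 - 0 + 25 \cdot 2\right) - 5\right) 3 \left(106 - \left(-2 + 3 \cdot 1\right)\right) = 27 \left(\left(-10 + 0 + 50\right) - 5\right) 3 \left(106 - \left(-2 + 3\right)\right) = 27 \left(40 - 5\right) 3 \left(106 - 1\right) = 27 \cdot 35 \cdot 3 \left(106 - 1\right) = 27 \cdot 105 \cdot 105 = 2835 \cdot 105 = 297675$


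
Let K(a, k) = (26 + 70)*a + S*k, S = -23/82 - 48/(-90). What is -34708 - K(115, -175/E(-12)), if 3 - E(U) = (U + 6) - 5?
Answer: -22506461/492 ≈ -45745.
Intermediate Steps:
E(U) = 2 - U (E(U) = 3 - ((U + 6) - 5) = 3 - ((6 + U) - 5) = 3 - (1 + U) = 3 + (-1 - U) = 2 - U)
S = 311/1230 (S = -23*1/82 - 48*(-1/90) = -23/82 + 8/15 = 311/1230 ≈ 0.25285)
K(a, k) = 96*a + 311*k/1230 (K(a, k) = (26 + 70)*a + 311*k/1230 = 96*a + 311*k/1230)
-34708 - K(115, -175/E(-12)) = -34708 - (96*115 + 311*(-175/(2 - 1*(-12)))/1230) = -34708 - (11040 + 311*(-175/(2 + 12))/1230) = -34708 - (11040 + 311*(-175/14)/1230) = -34708 - (11040 + 311*(-175*1/14)/1230) = -34708 - (11040 + (311/1230)*(-25/2)) = -34708 - (11040 - 1555/492) = -34708 - 1*5430125/492 = -34708 - 5430125/492 = -22506461/492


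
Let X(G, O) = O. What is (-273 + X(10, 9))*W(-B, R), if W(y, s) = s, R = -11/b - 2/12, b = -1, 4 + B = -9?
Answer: -2860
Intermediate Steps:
B = -13 (B = -4 - 9 = -13)
R = 65/6 (R = -11/(-1) - 2/12 = -11*(-1) - 2*1/12 = 11 - ⅙ = 65/6 ≈ 10.833)
(-273 + X(10, 9))*W(-B, R) = (-273 + 9)*(65/6) = -264*65/6 = -2860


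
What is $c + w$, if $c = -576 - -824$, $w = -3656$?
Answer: $-3408$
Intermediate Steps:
$c = 248$ ($c = -576 + 824 = 248$)
$c + w = 248 - 3656 = -3408$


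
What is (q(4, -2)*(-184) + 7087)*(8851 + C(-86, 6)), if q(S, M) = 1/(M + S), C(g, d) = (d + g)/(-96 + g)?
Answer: 5634339595/91 ≈ 6.1916e+7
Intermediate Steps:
C(g, d) = (d + g)/(-96 + g)
(q(4, -2)*(-184) + 7087)*(8851 + C(-86, 6)) = (-184/(-2 + 4) + 7087)*(8851 + (6 - 86)/(-96 - 86)) = (-184/2 + 7087)*(8851 - 80/(-182)) = ((½)*(-184) + 7087)*(8851 - 1/182*(-80)) = (-92 + 7087)*(8851 + 40/91) = 6995*(805481/91) = 5634339595/91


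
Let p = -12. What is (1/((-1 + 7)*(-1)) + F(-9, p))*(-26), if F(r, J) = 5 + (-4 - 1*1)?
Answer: 13/3 ≈ 4.3333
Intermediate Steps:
F(r, J) = 0 (F(r, J) = 5 + (-4 - 1) = 5 - 5 = 0)
(1/((-1 + 7)*(-1)) + F(-9, p))*(-26) = (1/((-1 + 7)*(-1)) + 0)*(-26) = (1/(6*(-1)) + 0)*(-26) = (1/(-6) + 0)*(-26) = (-⅙ + 0)*(-26) = -⅙*(-26) = 13/3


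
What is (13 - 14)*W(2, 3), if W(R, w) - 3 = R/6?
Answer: -10/3 ≈ -3.3333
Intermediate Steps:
W(R, w) = 3 + R/6
(13 - 14)*W(2, 3) = (13 - 14)*(3 + (1/6)*2) = -(3 + 1/3) = -1*10/3 = -10/3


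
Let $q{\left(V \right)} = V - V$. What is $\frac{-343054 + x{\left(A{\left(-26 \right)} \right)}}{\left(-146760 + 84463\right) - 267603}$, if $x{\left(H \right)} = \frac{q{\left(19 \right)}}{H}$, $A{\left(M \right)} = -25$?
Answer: $\frac{171527}{164950} \approx 1.0399$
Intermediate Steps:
$q{\left(V \right)} = 0$
$x{\left(H \right)} = 0$ ($x{\left(H \right)} = \frac{0}{H} = 0$)
$\frac{-343054 + x{\left(A{\left(-26 \right)} \right)}}{\left(-146760 + 84463\right) - 267603} = \frac{-343054 + 0}{\left(-146760 + 84463\right) - 267603} = - \frac{343054}{-62297 - 267603} = - \frac{343054}{-329900} = \left(-343054\right) \left(- \frac{1}{329900}\right) = \frac{171527}{164950}$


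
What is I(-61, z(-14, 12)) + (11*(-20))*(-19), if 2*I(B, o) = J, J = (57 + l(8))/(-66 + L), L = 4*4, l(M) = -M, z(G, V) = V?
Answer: 417951/100 ≈ 4179.5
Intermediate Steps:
L = 16
J = -49/50 (J = (57 - 1*8)/(-66 + 16) = (57 - 8)/(-50) = 49*(-1/50) = -49/50 ≈ -0.98000)
I(B, o) = -49/100 (I(B, o) = (1/2)*(-49/50) = -49/100)
I(-61, z(-14, 12)) + (11*(-20))*(-19) = -49/100 + (11*(-20))*(-19) = -49/100 - 220*(-19) = -49/100 + 4180 = 417951/100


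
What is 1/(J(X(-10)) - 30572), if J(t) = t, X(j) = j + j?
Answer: -1/30592 ≈ -3.2688e-5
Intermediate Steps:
X(j) = 2*j
1/(J(X(-10)) - 30572) = 1/(2*(-10) - 30572) = 1/(-20 - 30572) = 1/(-30592) = -1/30592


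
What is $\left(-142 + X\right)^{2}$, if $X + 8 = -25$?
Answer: $30625$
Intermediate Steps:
$X = -33$ ($X = -8 - 25 = -33$)
$\left(-142 + X\right)^{2} = \left(-142 - 33\right)^{2} = \left(-175\right)^{2} = 30625$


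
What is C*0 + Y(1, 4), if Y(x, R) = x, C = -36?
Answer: 1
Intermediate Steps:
C*0 + Y(1, 4) = -36*0 + 1 = 0 + 1 = 1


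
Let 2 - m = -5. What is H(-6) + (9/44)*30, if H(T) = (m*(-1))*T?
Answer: 1059/22 ≈ 48.136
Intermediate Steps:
m = 7 (m = 2 - 1*(-5) = 2 + 5 = 7)
H(T) = -7*T (H(T) = (7*(-1))*T = -7*T)
H(-6) + (9/44)*30 = -7*(-6) + (9/44)*30 = 42 + (9*(1/44))*30 = 42 + (9/44)*30 = 42 + 135/22 = 1059/22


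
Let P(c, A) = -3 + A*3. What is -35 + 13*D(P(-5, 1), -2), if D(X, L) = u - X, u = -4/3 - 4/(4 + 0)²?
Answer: -667/12 ≈ -55.583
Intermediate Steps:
P(c, A) = -3 + 3*A
u = -19/12 (u = -4*⅓ - 4/(4²) = -4/3 - 4/16 = -4/3 - 4*1/16 = -4/3 - ¼ = -19/12 ≈ -1.5833)
D(X, L) = -19/12 - X
-35 + 13*D(P(-5, 1), -2) = -35 + 13*(-19/12 - (-3 + 3*1)) = -35 + 13*(-19/12 - (-3 + 3)) = -35 + 13*(-19/12 - 1*0) = -35 + 13*(-19/12 + 0) = -35 + 13*(-19/12) = -35 - 247/12 = -667/12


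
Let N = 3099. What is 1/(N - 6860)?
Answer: -1/3761 ≈ -0.00026589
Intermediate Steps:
1/(N - 6860) = 1/(3099 - 6860) = 1/(-3761) = -1/3761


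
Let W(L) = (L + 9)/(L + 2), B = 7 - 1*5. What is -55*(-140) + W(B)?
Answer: 30811/4 ≈ 7702.8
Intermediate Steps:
B = 2 (B = 7 - 5 = 2)
W(L) = (9 + L)/(2 + L)
-55*(-140) + W(B) = -55*(-140) + (9 + 2)/(2 + 2) = 7700 + 11/4 = 30811/4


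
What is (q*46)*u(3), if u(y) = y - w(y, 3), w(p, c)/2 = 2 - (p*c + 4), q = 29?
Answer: 33350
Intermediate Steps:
w(p, c) = -4 - 2*c*p (w(p, c) = 2*(2 - (p*c + 4)) = 2*(2 - (c*p + 4)) = 2*(2 - (4 + c*p)) = 2*(2 + (-4 - c*p)) = 2*(-2 - c*p) = -4 - 2*c*p)
u(y) = 4 + 7*y (u(y) = y - (-4 - 2*3*y) = y - (-4 - 6*y) = y + (4 + 6*y) = 4 + 7*y)
(q*46)*u(3) = (29*46)*(4 + 7*3) = 1334*(4 + 21) = 1334*25 = 33350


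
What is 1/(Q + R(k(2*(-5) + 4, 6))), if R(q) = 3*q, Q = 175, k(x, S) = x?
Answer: 1/157 ≈ 0.0063694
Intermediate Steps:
1/(Q + R(k(2*(-5) + 4, 6))) = 1/(175 + 3*(2*(-5) + 4)) = 1/(175 + 3*(-10 + 4)) = 1/(175 + 3*(-6)) = 1/(175 - 18) = 1/157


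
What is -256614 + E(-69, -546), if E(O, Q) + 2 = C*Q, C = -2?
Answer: -255524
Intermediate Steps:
E(O, Q) = -2 - 2*Q
-256614 + E(-69, -546) = -256614 + (-2 - 2*(-546)) = -256614 + (-2 + 1092) = -256614 + 1090 = -255524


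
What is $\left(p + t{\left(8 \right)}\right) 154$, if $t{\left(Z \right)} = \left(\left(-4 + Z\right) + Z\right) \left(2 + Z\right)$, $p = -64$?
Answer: $8624$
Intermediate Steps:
$t{\left(Z \right)} = \left(-4 + 2 Z\right) \left(2 + Z\right)$
$\left(p + t{\left(8 \right)}\right) 154 = \left(-64 - \left(8 - 2 \cdot 8^{2}\right)\right) 154 = \left(-64 + \left(-8 + 2 \cdot 64\right)\right) 154 = \left(-64 + \left(-8 + 128\right)\right) 154 = \left(-64 + 120\right) 154 = 56 \cdot 154 = 8624$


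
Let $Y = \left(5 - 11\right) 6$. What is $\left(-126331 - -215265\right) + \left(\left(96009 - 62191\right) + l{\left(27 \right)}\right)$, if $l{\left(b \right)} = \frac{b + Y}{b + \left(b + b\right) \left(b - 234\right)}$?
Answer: $\frac{152089729}{1239} \approx 1.2275 \cdot 10^{5}$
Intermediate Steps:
$Y = -36$ ($Y = \left(-6\right) 6 = -36$)
$l{\left(b \right)} = \frac{-36 + b}{b + 2 b \left(-234 + b\right)}$ ($l{\left(b \right)} = \frac{b - 36}{b + \left(b + b\right) \left(b - 234\right)} = \frac{-36 + b}{b + 2 b \left(-234 + b\right)}$)
$\left(-126331 - -215265\right) + \left(\left(96009 - 62191\right) + l{\left(27 \right)}\right) = \left(-126331 - -215265\right) + \left(\left(96009 - 62191\right) + \frac{-36 + 27}{27 \left(-467 + 2 \cdot 27\right)}\right) = \left(-126331 + 215265\right) + \left(\left(96009 - 62191\right) + \frac{1}{27} \frac{1}{-467 + 54} \left(-9\right)\right) = 88934 + \left(33818 + \frac{1}{27} \frac{1}{-413} \left(-9\right)\right) = 88934 + \left(33818 + \frac{1}{27} \left(- \frac{1}{413}\right) \left(-9\right)\right) = 88934 + \left(33818 + \frac{1}{1239}\right) = 88934 + \frac{41900503}{1239} = \frac{152089729}{1239}$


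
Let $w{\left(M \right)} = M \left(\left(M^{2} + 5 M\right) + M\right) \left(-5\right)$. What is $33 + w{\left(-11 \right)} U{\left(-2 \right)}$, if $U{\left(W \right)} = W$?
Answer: $-6017$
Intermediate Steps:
$w{\left(M \right)} = - 5 M \left(M^{2} + 6 M\right)$ ($w{\left(M \right)} = M \left(M^{2} + 6 M\right) \left(-5\right) = - 5 M \left(M^{2} + 6 M\right)$)
$33 + w{\left(-11 \right)} U{\left(-2 \right)} = 33 + 5 \left(-11\right)^{2} \left(-6 - -11\right) \left(-2\right) = 33 + 5 \cdot 121 \left(-6 + 11\right) \left(-2\right) = 33 + 5 \cdot 121 \cdot 5 \left(-2\right) = 33 + 3025 \left(-2\right) = 33 - 6050 = -6017$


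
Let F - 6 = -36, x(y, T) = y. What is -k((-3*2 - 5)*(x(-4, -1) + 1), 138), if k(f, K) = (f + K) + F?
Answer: -141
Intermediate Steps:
F = -30 (F = 6 - 36 = -30)
k(f, K) = -30 + K + f (k(f, K) = (f + K) - 30 = (K + f) - 30 = -30 + K + f)
-k((-3*2 - 5)*(x(-4, -1) + 1), 138) = -(-30 + 138 + (-3*2 - 5)*(-4 + 1)) = -(-30 + 138 + (-6 - 5)*(-3)) = -(-30 + 138 - 11*(-3)) = -(-30 + 138 + 33) = -1*141 = -141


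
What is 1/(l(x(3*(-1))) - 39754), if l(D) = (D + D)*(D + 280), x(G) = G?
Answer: -1/41416 ≈ -2.4145e-5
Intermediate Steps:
l(D) = 2*D*(280 + D) (l(D) = (2*D)*(280 + D) = 2*D*(280 + D))
1/(l(x(3*(-1))) - 39754) = 1/(2*(3*(-1))*(280 + 3*(-1)) - 39754) = 1/(2*(-3)*(280 - 3) - 39754) = 1/(2*(-3)*277 - 39754) = 1/(-1662 - 39754) = 1/(-41416) = -1/41416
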